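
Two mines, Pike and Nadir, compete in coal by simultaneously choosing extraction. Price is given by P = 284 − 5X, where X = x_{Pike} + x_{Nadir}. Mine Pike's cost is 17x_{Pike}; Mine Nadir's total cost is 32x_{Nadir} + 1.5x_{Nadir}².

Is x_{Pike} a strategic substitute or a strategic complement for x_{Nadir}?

strategic substitutes

Mine Pike's profit: π = x_{Pike}(284 − 5(x_{Pike} + x_{Nadir})) − 17x_{Pike}.
∂π/∂x_{Pike} = 267 − 10x_{Pike} − 5x_{Nadir} = 0, so x_{Pike} = 26.7 − 0.5x_{Nadir}.
The best-response slope dx_{Pike}/dx_{Nadir} = −0.5 < 0: the reaction function is downward-sloping, so the choices are strategic substitutes.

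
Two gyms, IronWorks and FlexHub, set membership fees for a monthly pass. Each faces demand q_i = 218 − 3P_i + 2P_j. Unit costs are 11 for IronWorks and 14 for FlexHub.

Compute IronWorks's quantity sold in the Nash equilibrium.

IronWorks's profit: π = (P_{IronWorks} − 11)(218 − 3P_{IronWorks} + 2P_{FlexHub}).
∂π/∂P_{IronWorks} = 251 − 6P_{IronWorks} + 2P_{FlexHub} = 0 ⇒ P_{IronWorks} = 251/6 + (1/3)P_{FlexHub}.
Similarly P_{FlexHub} = 130/3 + (1/3)P_{IronWorks}.
Plugging P_{FlexHub} into IronWorks's best response: P_{IronWorks} = 251/6 + (1/3)(130/3 + (1/3)P_{IronWorks}) ⇒ (8/9)P_{IronWorks} = 1013/18, so P_{IronWorks} = 63.3125.
Then P_{FlexHub} = 130/3 + (1/3)·63.3125 = 64.4375.
q_{IronWorks} = 218 − 3·63.3125 + 2·64.4375 = 156.9375.

156.9375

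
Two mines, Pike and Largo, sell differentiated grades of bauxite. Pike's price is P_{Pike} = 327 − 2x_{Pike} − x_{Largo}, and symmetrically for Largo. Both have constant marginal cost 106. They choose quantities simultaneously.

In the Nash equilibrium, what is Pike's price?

Mine Pike's profit: π = x_{Pike}(327 − 2x_{Pike} − x_{Largo}) − 106x_{Pike}.
∂π/∂x_{Pike} = 221 − 4x_{Pike} − x_{Largo} = 0 ⇒ x_{Pike} = 55.25 − 0.25x_{Largo}.
The game is symmetric, so in equilibrium x_{Largo} = x_{Pike}: the reaction function gives 1.25x_{Pike} = 55.25, hence x_{Pike} = 44.2.
P_{Pike} = 327 − 2·44.2 − 44.2 = 194.4.

194.4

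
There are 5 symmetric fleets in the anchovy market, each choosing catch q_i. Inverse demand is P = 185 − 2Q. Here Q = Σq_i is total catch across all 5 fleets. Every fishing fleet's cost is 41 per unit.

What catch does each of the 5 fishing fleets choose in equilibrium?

12

A representative fishing fleet's profit is π_i = q_i(185 − 2Q) − 41q_i, with Q = q_i + Σ_{j≠i} q_j.
First-order condition: 144 − 4q_i − 2Σ_{j≠i} q_j = 0.
With identical fishing fleets, set every q_j = q: then 144 − 4q − 8q = 0, i.e. q = 144/12 = 12.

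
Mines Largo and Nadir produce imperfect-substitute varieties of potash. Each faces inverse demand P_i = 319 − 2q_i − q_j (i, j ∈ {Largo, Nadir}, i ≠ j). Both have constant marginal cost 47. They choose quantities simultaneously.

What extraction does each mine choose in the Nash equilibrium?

54.4

Mine Largo's profit: π = q_{Largo}(319 − 2q_{Largo} − q_{Nadir}) − 47q_{Largo}.
∂π/∂q_{Largo} = 272 − 4q_{Largo} − q_{Nadir} = 0 ⇒ q_{Largo} = 68 − 0.25q_{Nadir}.
Setting q_{Largo} = q_{Nadir} in the reaction function: q_{Largo} = 68 − 0.25q_{Largo}, so q_{Largo} = 68 / 1.25 = 54.4.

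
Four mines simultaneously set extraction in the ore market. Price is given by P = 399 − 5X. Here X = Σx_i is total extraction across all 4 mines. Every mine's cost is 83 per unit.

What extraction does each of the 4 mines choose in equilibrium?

12.64

A representative mine's profit is π_i = x_i(399 − 5X) − 83x_i, with X = x_i + Σ_{j≠i} x_j.
First-order condition: 316 − 10x_i − 5Σ_{j≠i} x_j = 0.
Imposing symmetry (x_j = x for all j) turns Σ_{j≠i} x_j into 3x, so 316 = 25x and x = 12.64.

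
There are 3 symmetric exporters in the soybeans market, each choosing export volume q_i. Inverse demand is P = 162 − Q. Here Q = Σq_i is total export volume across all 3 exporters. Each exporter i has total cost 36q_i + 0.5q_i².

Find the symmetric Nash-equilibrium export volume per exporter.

25.2

A representative exporter's profit is π_i = q_i(162 − Q) − 36q_i − 0.5q_i², with Q = q_i + Σ_{j≠i} q_j.
First-order condition: 126 − 3q_i − Σ_{j≠i} q_j = 0.
Imposing symmetry (q_j = q for all j) turns Σ_{j≠i} q_j into 2q, so 126 = 5q and q = 25.2.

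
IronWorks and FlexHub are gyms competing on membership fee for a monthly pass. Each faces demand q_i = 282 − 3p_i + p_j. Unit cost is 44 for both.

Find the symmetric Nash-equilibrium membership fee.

82.8

IronWorks's profit: π = (p_{IronWorks} − 44)(282 − 3p_{IronWorks} + p_{FlexHub}).
∂π/∂p_{IronWorks} = 414 − 6p_{IronWorks} + p_{FlexHub} = 0 ⇒ p_{IronWorks} = 69 + (1/6)p_{FlexHub}.
Setting p_{IronWorks} = p_{FlexHub} in the reaction function: p_{IronWorks} = 69 + (1/6)p_{IronWorks}, so p_{IronWorks} = 69 / (5/6) = 82.8.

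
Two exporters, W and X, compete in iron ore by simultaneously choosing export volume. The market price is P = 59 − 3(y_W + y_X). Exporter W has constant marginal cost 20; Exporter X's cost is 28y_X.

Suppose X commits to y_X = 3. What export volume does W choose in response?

5

Exporter W's profit: π = y_W(59 − 3(y_W + y_X)) − 20y_W.
∂π/∂y_W = 39 − 6y_W − 3y_X = 0, so y_W = 6.5 − 0.5y_X.
At y_X = 3: y_W = 6.5 − 0.5·3 = 5.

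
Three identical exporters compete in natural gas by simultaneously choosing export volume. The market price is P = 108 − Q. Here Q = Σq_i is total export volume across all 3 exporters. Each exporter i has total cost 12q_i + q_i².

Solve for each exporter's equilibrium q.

A representative exporter's profit is π_i = q_i(108 − Q) − 12q_i − q_i², with Q = q_i + Σ_{j≠i} q_j.
First-order condition: 96 − 4q_i − Σ_{j≠i} q_j = 0.
In a symmetric equilibrium every exporter chooses the same q, so Σ_{j≠i} q_j = 2q. The condition becomes 96 − 6q = 0, giving q = 96/6 = 16.

16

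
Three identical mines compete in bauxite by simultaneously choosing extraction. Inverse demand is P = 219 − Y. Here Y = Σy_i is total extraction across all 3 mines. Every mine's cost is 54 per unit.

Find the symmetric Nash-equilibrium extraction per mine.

A representative mine's profit is π_i = y_i(219 − Y) − 54y_i, with Y = y_i + Σ_{j≠i} y_j.
First-order condition: 165 − 2y_i − Σ_{j≠i} y_j = 0.
With identical mines, set every y_j = y: then 165 − 2y − 2y = 0, i.e. y = 165/4 = 41.25.

41.25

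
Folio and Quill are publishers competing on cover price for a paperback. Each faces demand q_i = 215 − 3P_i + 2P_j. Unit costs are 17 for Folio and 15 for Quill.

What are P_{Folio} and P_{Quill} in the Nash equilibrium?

66.125, 65.375

Folio's profit: π = (P_{Folio} − 17)(215 − 3P_{Folio} + 2P_{Quill}).
∂π/∂P_{Folio} = 266 − 6P_{Folio} + 2P_{Quill} = 0 ⇒ P_{Folio} = 133/3 + (1/3)P_{Quill}.
Similarly P_{Quill} = 130/3 + (1/3)P_{Folio}.
Plugging P_{Quill} into Folio's best response: P_{Folio} = 133/3 + (1/3)(130/3 + (1/3)P_{Folio}) ⇒ (8/9)P_{Folio} = 529/9, so P_{Folio} = 66.125.
Then P_{Quill} = 130/3 + (1/3)·66.125 = 65.375.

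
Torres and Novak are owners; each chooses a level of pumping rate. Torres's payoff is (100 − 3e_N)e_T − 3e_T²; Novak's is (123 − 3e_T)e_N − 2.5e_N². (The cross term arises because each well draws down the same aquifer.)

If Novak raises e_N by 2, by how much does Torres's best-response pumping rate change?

-1

Expanding Torres's payoff: 100e_T − 3e_Ne_T − 3e_T².
∂π/∂e_T = 100 − 3e_N − 6e_T = 0, so e_T = 50/3 − 0.5e_N.
The reaction-function slope is −0.5, so a 2-unit rise in e_N moves e_T by −0.5 × 2 = −1. Torres's best response falls — the actions are strategic substitutes.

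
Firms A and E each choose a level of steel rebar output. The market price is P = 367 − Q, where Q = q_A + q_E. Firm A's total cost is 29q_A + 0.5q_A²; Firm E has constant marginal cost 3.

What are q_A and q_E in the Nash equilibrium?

62.4, 150.8

Firm A's profit: π = q_A(367 − (q_A + q_E)) − 29q_A − 0.5q_A².
∂π/∂q_A = 338 − 3q_A − q_E = 0, so q_A = 338/3 − (1/3)q_E.
For E: ∂π/∂q_E = 364 − 2q_E − q_A = 0 ⇒ q_E = 182 − 0.5q_A.
Substituting the second reaction function into the first: q_A = 338/3 − (1/3)(182 − 0.5q_A), which gives (5/6)q_A = 52 ⇒ q_A = 62.4.
Then q_E = 182 − 0.5·62.4 = 150.8.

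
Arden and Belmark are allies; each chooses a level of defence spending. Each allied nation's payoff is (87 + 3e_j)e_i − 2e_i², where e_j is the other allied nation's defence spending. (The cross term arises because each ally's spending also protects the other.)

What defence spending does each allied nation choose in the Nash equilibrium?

Arden's payoff is (87 + 3e_B)e_A − 2e_A².
∂π/∂e_A = 87 + 3e_B − 4e_A = 0, so e_A = 21.75 + 0.75e_B.
Setting e_A = e_B in the reaction function: e_A = 21.75 + 0.75e_A, so e_A = 21.75 / 0.25 = 87.

87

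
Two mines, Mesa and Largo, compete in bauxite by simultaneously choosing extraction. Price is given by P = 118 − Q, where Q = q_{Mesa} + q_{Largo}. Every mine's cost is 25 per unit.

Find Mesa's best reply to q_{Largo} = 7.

43

Mine Mesa's profit: π = q_{Mesa}(118 − (q_{Mesa} + q_{Largo})) − 25q_{Mesa}.
∂π/∂q_{Mesa} = 93 − 2q_{Mesa} − q_{Largo} = 0, so q_{Mesa} = 46.5 − 0.5q_{Largo}.
At q_{Largo} = 7: q_{Mesa} = 46.5 − 0.5·7 = 43.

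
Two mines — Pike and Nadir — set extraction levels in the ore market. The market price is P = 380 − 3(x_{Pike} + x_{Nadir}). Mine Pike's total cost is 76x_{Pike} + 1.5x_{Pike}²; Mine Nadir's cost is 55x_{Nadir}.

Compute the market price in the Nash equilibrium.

189.2

Mine Pike's profit: π = x_{Pike}(380 − 3(x_{Pike} + x_{Nadir})) − 76x_{Pike} − 1.5x_{Pike}².
∂π/∂x_{Pike} = 304 − 9x_{Pike} − 3x_{Nadir} = 0, so x_{Pike} = 304/9 − (1/3)x_{Nadir}.
For Nadir: ∂π/∂x_{Nadir} = 325 − 6x_{Nadir} − 3x_{Pike} = 0 ⇒ x_{Nadir} = 325/6 − 0.5x_{Pike}.
Plugging x_{Nadir} into Pike's best response: x_{Pike} = 304/9 − (1/3)(325/6 − 0.5x_{Pike}) ⇒ (5/6)x_{Pike} = 283/18, so x_{Pike} = 283/15.
Then x_{Nadir} = 325/6 − 0.5·(283/15) = 671/15.
Equilibrium price: P = 380 − 3·63.6 = 189.2.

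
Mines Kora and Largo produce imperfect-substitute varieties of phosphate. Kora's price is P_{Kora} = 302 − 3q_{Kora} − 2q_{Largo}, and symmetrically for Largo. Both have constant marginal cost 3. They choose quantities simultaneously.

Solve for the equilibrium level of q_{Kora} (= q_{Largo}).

Mine Kora's profit: π = q_{Kora}(302 − 3q_{Kora} − 2q_{Largo}) − 3q_{Kora}.
∂π/∂q_{Kora} = 299 − 6q_{Kora} − 2q_{Largo} = 0 ⇒ q_{Kora} = 299/6 − (1/3)q_{Largo}.
By symmetry q_{Largo} = q_{Kora}; substituting into the reaction function, (4/3)q_{Kora} = 299/6 and q_{Kora} = 37.375.

37.375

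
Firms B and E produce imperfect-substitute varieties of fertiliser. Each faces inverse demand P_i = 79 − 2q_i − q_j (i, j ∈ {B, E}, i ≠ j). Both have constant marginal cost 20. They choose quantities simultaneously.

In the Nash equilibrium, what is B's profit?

Firm B's profit: π = q_B(79 − 2q_B − q_E) − 20q_B.
∂π/∂q_B = 59 − 4q_B − q_E = 0 ⇒ q_B = 14.75 − 0.25q_E.
The game is symmetric, so in equilibrium q_E = q_B: the reaction function gives 1.25q_B = 14.75, hence q_B = 11.8.
P_B = 79 − 2·11.8 − 11.8 = 43.6.
Profit = (43.6 − 20)·11.8 = 278.48.

278.48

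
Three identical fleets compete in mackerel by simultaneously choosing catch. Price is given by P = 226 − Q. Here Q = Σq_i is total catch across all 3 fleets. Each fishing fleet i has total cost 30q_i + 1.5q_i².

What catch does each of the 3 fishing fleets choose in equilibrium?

28

A representative fishing fleet's profit is π_i = q_i(226 − Q) − 30q_i − 1.5q_i², with Q = q_i + Σ_{j≠i} q_j.
First-order condition: 196 − 5q_i − Σ_{j≠i} q_j = 0.
Imposing symmetry (q_j = q for all j) turns Σ_{j≠i} q_j into 2q, so 196 = 7q and q = 28.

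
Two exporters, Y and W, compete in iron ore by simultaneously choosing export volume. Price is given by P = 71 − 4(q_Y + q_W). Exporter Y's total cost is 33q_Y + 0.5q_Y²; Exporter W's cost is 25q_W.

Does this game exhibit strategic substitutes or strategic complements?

strategic substitutes

Exporter Y's profit: π = q_Y(71 − 4(q_Y + q_W)) − 33q_Y − 0.5q_Y².
∂π/∂q_Y = 38 − 9q_Y − 4q_W = 0, so q_Y = 38/9 − (4/9)q_W.
The best-response slope dq_Y/dq_W = −4/9 < 0: the reaction function is downward-sloping, so the choices are strategic substitutes.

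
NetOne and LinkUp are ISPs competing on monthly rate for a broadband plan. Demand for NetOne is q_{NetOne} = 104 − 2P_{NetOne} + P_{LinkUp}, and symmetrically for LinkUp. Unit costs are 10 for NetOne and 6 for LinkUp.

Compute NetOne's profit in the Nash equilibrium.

NetOne's profit: π = (P_{NetOne} − 10)(104 − 2P_{NetOne} + P_{LinkUp}).
∂π/∂P_{NetOne} = 124 − 4P_{NetOne} + P_{LinkUp} = 0 ⇒ P_{NetOne} = 31 + 0.25P_{LinkUp}.
Similarly P_{LinkUp} = 29 + 0.25P_{NetOne}.
Solving the two reaction functions simultaneously: (1 − (0.25)(0.25))P_{NetOne} = 31 + 0.25·29, so 0.9375P_{NetOne} = 38.25 and P_{NetOne} = 40.8.
Then P_{LinkUp} = 29 + 0.25·40.8 = 39.2.
q_{NetOne} = 104 − 2·40.8 + 39.2 = 61.6.
Profit = (40.8 − 10)·61.6 = 1897.28.

1897.28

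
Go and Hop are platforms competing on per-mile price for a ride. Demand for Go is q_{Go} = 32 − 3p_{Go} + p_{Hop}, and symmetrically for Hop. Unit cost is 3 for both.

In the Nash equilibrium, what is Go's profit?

Go's profit: π = (p_{Go} − 3)(32 − 3p_{Go} + p_{Hop}).
∂π/∂p_{Go} = 41 − 6p_{Go} + p_{Hop} = 0 ⇒ p_{Go} = 41/6 + (1/6)p_{Hop}.
Setting p_{Go} = p_{Hop} in the reaction function: p_{Go} = 41/6 + (1/6)p_{Go}, so p_{Go} = (41/6) / (5/6) = 8.2.
q_{Go} = 32 − 3·8.2 + 8.2 = 15.6.
Profit = (8.2 − 3)·15.6 = 81.12.

81.12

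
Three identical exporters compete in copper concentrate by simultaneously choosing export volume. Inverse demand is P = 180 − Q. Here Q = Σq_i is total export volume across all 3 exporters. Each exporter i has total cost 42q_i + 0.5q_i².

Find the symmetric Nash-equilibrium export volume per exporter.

27.6

A representative exporter's profit is π_i = q_i(180 − Q) − 42q_i − 0.5q_i², with Q = q_i + Σ_{j≠i} q_j.
First-order condition: 138 − 3q_i − Σ_{j≠i} q_j = 0.
With identical exporters, set every q_j = q: then 138 − 3q − 2q = 0, i.e. q = 138/5 = 27.6.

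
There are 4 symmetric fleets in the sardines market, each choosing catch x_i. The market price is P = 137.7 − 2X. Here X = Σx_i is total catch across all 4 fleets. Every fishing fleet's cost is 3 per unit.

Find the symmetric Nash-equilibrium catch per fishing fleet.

13.47

A representative fishing fleet's profit is π_i = x_i(137.7 − 2X) − 3x_i, with X = x_i + Σ_{j≠i} x_j.
First-order condition: 134.7 − 4x_i − 2Σ_{j≠i} x_j = 0.
With identical fishing fleets, set every x_j = x: then 134.7 − 4x − 6x = 0, i.e. x = 134.7/10 = 13.47.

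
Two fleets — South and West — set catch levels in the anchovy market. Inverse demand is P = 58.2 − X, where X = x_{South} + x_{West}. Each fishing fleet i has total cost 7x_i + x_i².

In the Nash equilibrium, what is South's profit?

Fishing fleet South's profit: π = x_{South}(58.2 − (x_{South} + x_{West})) − 7x_{South} − x_{South}².
∂π/∂x_{South} = 51.2 − 4x_{South} − x_{West} = 0, so x_{South} = 12.8 − 0.25x_{West}.
The game is symmetric, so in equilibrium x_{West} = x_{South}: the reaction function gives 1.25x_{South} = 12.8, hence x_{South} = 10.24.
Price P = 58.2 − 20.48 = 37.72.
South's profit: (37.72 − 7)·10.24 − (10.24)² = 209.7152.

209.7152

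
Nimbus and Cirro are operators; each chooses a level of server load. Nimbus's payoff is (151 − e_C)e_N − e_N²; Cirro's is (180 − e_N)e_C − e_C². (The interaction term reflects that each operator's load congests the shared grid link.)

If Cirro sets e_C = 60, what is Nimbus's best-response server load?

45.5

Expanding Nimbus's payoff: 151e_N − e_Ce_N − e_N².
∂π/∂e_N = 151 − e_C − 2e_N = 0, so e_N = 75.5 − 0.5e_C.
At e_C = 60: e_N = 75.5 − 0.5·60 = 45.5.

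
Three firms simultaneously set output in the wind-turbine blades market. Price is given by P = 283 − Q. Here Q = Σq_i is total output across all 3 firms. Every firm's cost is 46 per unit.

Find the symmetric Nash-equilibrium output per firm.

A representative firm's profit is π_i = q_i(283 − Q) − 46q_i, with Q = q_i + Σ_{j≠i} q_j.
First-order condition: 237 − 2q_i − Σ_{j≠i} q_j = 0.
In a symmetric equilibrium every firm chooses the same q, so Σ_{j≠i} q_j = 2q. The condition becomes 237 − 4q = 0, giving q = 237/4 = 59.25.

59.25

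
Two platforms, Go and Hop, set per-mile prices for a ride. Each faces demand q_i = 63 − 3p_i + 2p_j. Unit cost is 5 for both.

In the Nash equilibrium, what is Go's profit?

Go's profit: π = (p_{Go} − 5)(63 − 3p_{Go} + 2p_{Hop}).
∂π/∂p_{Go} = 78 − 6p_{Go} + 2p_{Hop} = 0 ⇒ p_{Go} = 13 + (1/3)p_{Hop}.
By symmetry p_{Hop} = p_{Go}; substituting into the reaction function, (2/3)p_{Go} = 13 and p_{Go} = 19.5.
q_{Go} = 63 − 3·19.5 + 2·19.5 = 43.5.
Profit = (19.5 − 5)·43.5 = 630.75.

630.75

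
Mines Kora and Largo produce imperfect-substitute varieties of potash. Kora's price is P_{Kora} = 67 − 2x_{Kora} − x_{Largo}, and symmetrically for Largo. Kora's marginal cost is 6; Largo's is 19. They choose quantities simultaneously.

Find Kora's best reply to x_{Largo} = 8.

13.25

Mine Kora's profit: π = x_{Kora}(67 − 2x_{Kora} − x_{Largo}) − 6x_{Kora}.
∂π/∂x_{Kora} = 61 − 4x_{Kora} − x_{Largo} = 0 ⇒ x_{Kora} = 15.25 − 0.25x_{Largo}.
At x_{Largo} = 8: x_{Kora} = 15.25 − 0.25·8 = 13.25.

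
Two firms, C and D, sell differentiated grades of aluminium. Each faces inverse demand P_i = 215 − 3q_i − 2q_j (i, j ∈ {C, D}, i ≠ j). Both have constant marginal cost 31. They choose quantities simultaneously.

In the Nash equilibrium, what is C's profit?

Firm C's profit: π = q_C(215 − 3q_C − 2q_D) − 31q_C.
∂π/∂q_C = 184 − 6q_C − 2q_D = 0 ⇒ q_C = 92/3 − (1/3)q_D.
The game is symmetric, so in equilibrium q_D = q_C: the reaction function gives (4/3)q_C = 92/3, hence q_C = 23.
P_C = 215 − 3·23 − 2·23 = 100.
Profit = (100 − 31)·23 = 1587.

1587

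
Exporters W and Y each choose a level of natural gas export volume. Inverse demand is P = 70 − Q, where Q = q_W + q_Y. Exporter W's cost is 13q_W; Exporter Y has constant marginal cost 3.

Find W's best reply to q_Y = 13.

22

Exporter W's profit: π = q_W(70 − (q_W + q_Y)) − 13q_W.
∂π/∂q_W = 57 − 2q_W − q_Y = 0, so q_W = 28.5 − 0.5q_Y.
At q_Y = 13: q_W = 28.5 − 0.5·13 = 22.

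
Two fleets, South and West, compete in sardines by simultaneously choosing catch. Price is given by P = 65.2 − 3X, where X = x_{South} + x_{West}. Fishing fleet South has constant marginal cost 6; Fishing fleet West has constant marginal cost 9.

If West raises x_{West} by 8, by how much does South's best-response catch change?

Fishing fleet South's profit: π = x_{South}(65.2 − 3(x_{South} + x_{West})) − 6x_{South}.
∂π/∂x_{South} = 59.2 − 6x_{South} − 3x_{West} = 0, so x_{South} = 148/15 − 0.5x_{West}.
The reaction-function slope is −0.5, so an 8-unit rise in x_{West} moves x_{South} by −0.5 × 8 = −4. South's best response falls — the actions are strategic substitutes.

-4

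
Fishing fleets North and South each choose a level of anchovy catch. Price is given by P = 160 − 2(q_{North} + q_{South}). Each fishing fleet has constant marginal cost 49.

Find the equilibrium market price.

86

Fishing fleet North's profit: π = q_{North}(160 − 2(q_{North} + q_{South})) − 49q_{North}.
∂π/∂q_{North} = 111 − 4q_{North} − 2q_{South} = 0, so q_{North} = 27.75 − 0.5q_{South}.
Setting q_{North} = q_{South} in the reaction function: q_{North} = 27.75 − 0.5q_{North}, so q_{North} = 27.75 / 1.5 = 18.5.
Equilibrium price: P = 160 − 2·37 = 86.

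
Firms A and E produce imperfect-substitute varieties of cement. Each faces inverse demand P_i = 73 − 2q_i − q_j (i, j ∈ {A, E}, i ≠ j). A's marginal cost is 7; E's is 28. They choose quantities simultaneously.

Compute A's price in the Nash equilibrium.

Firm A's profit: π = q_A(73 − 2q_A − q_E) − 7q_A.
∂π/∂q_A = 66 − 4q_A − q_E = 0 ⇒ q_A = 16.5 − 0.25q_E.
Similarly q_E = 11.25 − 0.25q_A.
Substituting the second reaction function into the first: q_A = 16.5 − 0.25(11.25 − 0.25q_A), which gives 0.9375q_A = 13.6875 ⇒ q_A = 14.6.
Then q_E = 11.25 − 0.25·14.6 = 7.6.
P_A = 73 − 2·14.6 − 7.6 = 36.2.

36.2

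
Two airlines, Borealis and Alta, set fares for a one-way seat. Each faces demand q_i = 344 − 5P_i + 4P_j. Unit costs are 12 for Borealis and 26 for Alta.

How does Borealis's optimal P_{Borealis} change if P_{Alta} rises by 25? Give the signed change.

Borealis's profit: π = (P_{Borealis} − 12)(344 − 5P_{Borealis} + 4P_{Alta}).
∂π/∂P_{Borealis} = 404 − 10P_{Borealis} + 4P_{Alta} = 0 ⇒ P_{Borealis} = 40.4 + 0.4P_{Alta}.
The reaction-function slope is 0.4, so a 25-unit rise in P_{Alta} moves P_{Borealis} by 0.4 × 25 = 10. Borealis's best response rises — the actions are strategic complements.

10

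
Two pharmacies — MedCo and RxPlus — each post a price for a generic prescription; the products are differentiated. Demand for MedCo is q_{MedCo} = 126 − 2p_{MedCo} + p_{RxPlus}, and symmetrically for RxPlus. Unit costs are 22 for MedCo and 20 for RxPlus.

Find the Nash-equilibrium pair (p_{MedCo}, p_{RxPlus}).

MedCo's profit: π = (p_{MedCo} − 22)(126 − 2p_{MedCo} + p_{RxPlus}).
∂π/∂p_{MedCo} = 170 − 4p_{MedCo} + p_{RxPlus} = 0 ⇒ p_{MedCo} = 42.5 + 0.25p_{RxPlus}.
Similarly p_{RxPlus} = 41.5 + 0.25p_{MedCo}.
Solving the two reaction functions simultaneously: (1 − (0.25)(0.25))p_{MedCo} = 42.5 + 0.25·41.5, so 0.9375p_{MedCo} = 52.875 and p_{MedCo} = 56.4.
Then p_{RxPlus} = 41.5 + 0.25·56.4 = 55.6.

56.4, 55.6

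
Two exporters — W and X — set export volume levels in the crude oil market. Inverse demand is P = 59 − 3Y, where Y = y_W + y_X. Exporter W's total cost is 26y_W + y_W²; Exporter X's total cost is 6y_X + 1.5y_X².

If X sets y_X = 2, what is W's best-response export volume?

3.375

Exporter W's profit: π = y_W(59 − 3(y_W + y_X)) − 26y_W − y_W².
∂π/∂y_W = 33 − 8y_W − 3y_X = 0, so y_W = 4.125 − 0.375y_X.
At y_X = 2: y_W = 4.125 − 0.375·2 = 3.375.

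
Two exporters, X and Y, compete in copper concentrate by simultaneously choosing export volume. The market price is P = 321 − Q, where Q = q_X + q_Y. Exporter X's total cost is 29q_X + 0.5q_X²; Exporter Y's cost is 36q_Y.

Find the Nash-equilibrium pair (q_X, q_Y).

Exporter X's profit: π = q_X(321 − (q_X + q_Y)) − 29q_X − 0.5q_X².
∂π/∂q_X = 292 − 3q_X − q_Y = 0, so q_X = 292/3 − (1/3)q_Y.
For Y: ∂π/∂q_Y = 285 − 2q_Y − q_X = 0 ⇒ q_Y = 142.5 − 0.5q_X.
Solving the two reaction functions simultaneously: (1 − (−1/3)(−0.5))q_X = 292/3 − (1/3)·142.5, so (5/6)q_X = 299/6 and q_X = 59.8.
Then q_Y = 142.5 − 0.5·59.8 = 112.6.

59.8, 112.6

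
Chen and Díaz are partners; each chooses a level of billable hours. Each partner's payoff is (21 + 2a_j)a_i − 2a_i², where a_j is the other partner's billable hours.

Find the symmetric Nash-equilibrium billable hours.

Chen's payoff is (21 + 2a_D)a_C − 2a_C².
∂π/∂a_C = 21 + 2a_D − 4a_C = 0, so a_C = 5.25 + 0.5a_D.
By symmetry a_D = a_C; substituting into the reaction function, 0.5a_C = 5.25 and a_C = 10.5.

10.5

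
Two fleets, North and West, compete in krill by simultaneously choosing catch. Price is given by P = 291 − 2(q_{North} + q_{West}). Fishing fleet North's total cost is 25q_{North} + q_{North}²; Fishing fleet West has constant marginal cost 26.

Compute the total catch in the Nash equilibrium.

79.6

Fishing fleet North's profit: π = q_{North}(291 − 2(q_{North} + q_{West})) − 25q_{North} − q_{North}².
∂π/∂q_{North} = 266 − 6q_{North} − 2q_{West} = 0, so q_{North} = 133/3 − (1/3)q_{West}.
For West: ∂π/∂q_{West} = 265 − 4q_{West} − 2q_{North} = 0 ⇒ q_{West} = 66.25 − 0.5q_{North}.
Plugging q_{West} into North's best response: q_{North} = 133/3 − (1/3)(66.25 − 0.5q_{North}) ⇒ (5/6)q_{North} = 22.25, so q_{North} = 26.7.
Then q_{West} = 66.25 − 0.5·26.7 = 52.9.
Total catch: 26.7 + 52.9 = 79.6.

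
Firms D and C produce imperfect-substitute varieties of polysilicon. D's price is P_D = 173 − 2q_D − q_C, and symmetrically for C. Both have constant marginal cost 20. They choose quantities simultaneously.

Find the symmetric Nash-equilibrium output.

Firm D's profit: π = q_D(173 − 2q_D − q_C) − 20q_D.
∂π/∂q_D = 153 − 4q_D − q_C = 0 ⇒ q_D = 38.25 − 0.25q_C.
By symmetry q_C = q_D; substituting into the reaction function, 1.25q_D = 38.25 and q_D = 30.6.

30.6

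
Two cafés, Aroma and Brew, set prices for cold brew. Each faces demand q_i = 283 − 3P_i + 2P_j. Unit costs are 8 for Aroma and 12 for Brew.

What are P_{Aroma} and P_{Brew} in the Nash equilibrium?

Aroma's profit: π = (P_{Aroma} − 8)(283 − 3P_{Aroma} + 2P_{Brew}).
∂π/∂P_{Aroma} = 307 − 6P_{Aroma} + 2P_{Brew} = 0 ⇒ P_{Aroma} = 307/6 + (1/3)P_{Brew}.
Similarly P_{Brew} = 319/6 + (1/3)P_{Aroma}.
Substituting the second reaction function into the first: P_{Aroma} = 307/6 + (1/3)(319/6 + (1/3)P_{Aroma}), which gives (8/9)P_{Aroma} = 620/9 ⇒ P_{Aroma} = 77.5.
Then P_{Brew} = 319/6 + (1/3)·77.5 = 79.

77.5, 79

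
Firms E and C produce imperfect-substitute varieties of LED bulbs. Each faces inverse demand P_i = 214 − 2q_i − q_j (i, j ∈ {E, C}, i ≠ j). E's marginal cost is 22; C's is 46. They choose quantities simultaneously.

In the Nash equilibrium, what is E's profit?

Firm E's profit: π = q_E(214 − 2q_E − q_C) − 22q_E.
∂π/∂q_E = 192 − 4q_E − q_C = 0 ⇒ q_E = 48 − 0.25q_C.
Similarly q_C = 42 − 0.25q_E.
Plugging q_C into E's best response: q_E = 48 − 0.25(42 − 0.25q_E) ⇒ 0.9375q_E = 37.5, so q_E = 40.
Then q_C = 42 − 0.25·40 = 32.
P_E = 214 − 2·40 − 32 = 102.
Profit = (102 − 22)·40 = 3200.

3200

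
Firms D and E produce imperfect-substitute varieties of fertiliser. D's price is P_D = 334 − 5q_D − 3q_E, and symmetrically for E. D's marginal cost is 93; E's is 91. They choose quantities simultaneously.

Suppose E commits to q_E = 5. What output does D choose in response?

22.6

Firm D's profit: π = q_D(334 − 5q_D − 3q_E) − 93q_D.
∂π/∂q_D = 241 − 10q_D − 3q_E = 0 ⇒ q_D = 24.1 − 0.3q_E.
At q_E = 5: q_D = 24.1 − 0.3·5 = 22.6.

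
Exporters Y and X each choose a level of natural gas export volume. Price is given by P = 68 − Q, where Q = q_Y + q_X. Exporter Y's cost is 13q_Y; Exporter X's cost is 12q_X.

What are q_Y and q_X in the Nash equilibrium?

18, 19

Exporter Y's profit: π = q_Y(68 − (q_Y + q_X)) − 13q_Y.
∂π/∂q_Y = 55 − 2q_Y − q_X = 0, so q_Y = 27.5 − 0.5q_X.
By the same steps for X: q_X = 28 − 0.5q_Y.
Plugging q_X into Y's best response: q_Y = 27.5 − 0.5(28 − 0.5q_Y) ⇒ 0.75q_Y = 13.5, so q_Y = 18.
Then q_X = 28 − 0.5·18 = 19.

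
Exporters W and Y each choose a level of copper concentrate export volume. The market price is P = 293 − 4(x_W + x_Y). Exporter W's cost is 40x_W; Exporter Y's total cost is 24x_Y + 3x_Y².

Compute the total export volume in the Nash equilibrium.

Exporter W's profit: π = x_W(293 − 4(x_W + x_Y)) − 40x_W.
∂π/∂x_W = 253 − 8x_W − 4x_Y = 0, so x_W = 31.625 − 0.5x_Y.
For Y: ∂π/∂x_Y = 269 − 14x_Y − 4x_W = 0 ⇒ x_Y = 269/14 − (2/7)x_W.
Solving the two reaction functions simultaneously: (1 − (−0.5)(−2/7))x_W = 31.625 − 0.5·(269/14), so (6/7)x_W = 1233/56 and x_W = 25.6875.
Then x_Y = 269/14 − (2/7)·25.6875 = 11.875.
Total export volume: 25.6875 + 11.875 = 37.5625.

37.5625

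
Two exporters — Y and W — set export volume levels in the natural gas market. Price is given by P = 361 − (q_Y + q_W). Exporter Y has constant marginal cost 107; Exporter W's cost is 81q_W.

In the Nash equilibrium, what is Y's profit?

5776

Exporter Y's profit: π = q_Y(361 − (q_Y + q_W)) − 107q_Y.
∂π/∂q_Y = 254 − 2q_Y − q_W = 0, so q_Y = 127 − 0.5q_W.
By the same steps for W: q_W = 140 − 0.5q_Y.
Substituting the second reaction function into the first: q_Y = 127 − 0.5(140 − 0.5q_Y), which gives 0.75q_Y = 57 ⇒ q_Y = 76.
Then q_W = 140 − 0.5·76 = 102.
Price P = 361 − 178 = 183.
Y's profit: (183 − 107)·76 = 5776.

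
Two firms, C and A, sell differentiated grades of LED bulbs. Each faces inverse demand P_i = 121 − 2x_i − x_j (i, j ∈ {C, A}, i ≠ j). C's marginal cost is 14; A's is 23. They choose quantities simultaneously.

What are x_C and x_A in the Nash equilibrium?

22, 19

Firm C's profit: π = x_C(121 − 2x_C − x_A) − 14x_C.
∂π/∂x_C = 107 − 4x_C − x_A = 0 ⇒ x_C = 26.75 − 0.25x_A.
Similarly x_A = 24.5 − 0.25x_C.
Substituting the second reaction function into the first: x_C = 26.75 − 0.25(24.5 − 0.25x_C), which gives 0.9375x_C = 20.625 ⇒ x_C = 22.
Then x_A = 24.5 − 0.25·22 = 19.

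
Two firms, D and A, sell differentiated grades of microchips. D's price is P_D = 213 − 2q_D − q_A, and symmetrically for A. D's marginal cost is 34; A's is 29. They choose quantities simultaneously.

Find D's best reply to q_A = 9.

42.5

Firm D's profit: π = q_D(213 − 2q_D − q_A) − 34q_D.
∂π/∂q_D = 179 − 4q_D − q_A = 0 ⇒ q_D = 44.75 − 0.25q_A.
At q_A = 9: q_D = 44.75 − 0.25·9 = 42.5.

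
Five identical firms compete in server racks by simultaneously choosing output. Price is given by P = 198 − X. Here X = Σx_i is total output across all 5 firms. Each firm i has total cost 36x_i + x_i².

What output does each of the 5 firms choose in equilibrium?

A representative firm's profit is π_i = x_i(198 − X) − 36x_i − x_i², with X = x_i + Σ_{j≠i} x_j.
First-order condition: 162 − 4x_i − Σ_{j≠i} x_j = 0.
In a symmetric equilibrium every firm chooses the same x, so Σ_{j≠i} x_j = 4x. The condition becomes 162 − 8x = 0, giving x = 162/8 = 20.25.

20.25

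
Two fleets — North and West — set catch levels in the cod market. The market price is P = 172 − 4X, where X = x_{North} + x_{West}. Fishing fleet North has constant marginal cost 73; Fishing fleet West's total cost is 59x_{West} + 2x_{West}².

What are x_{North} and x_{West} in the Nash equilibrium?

Fishing fleet North's profit: π = x_{North}(172 − 4(x_{North} + x_{West})) − 73x_{North}.
∂π/∂x_{North} = 99 − 8x_{North} − 4x_{West} = 0, so x_{North} = 12.375 − 0.5x_{West}.
For West: ∂π/∂x_{West} = 113 − 12x_{West} − 4x_{North} = 0 ⇒ x_{West} = 113/12 − (1/3)x_{North}.
Solving the two reaction functions simultaneously: (1 − (−0.5)(−1/3))x_{North} = 12.375 − 0.5·(113/12), so (5/6)x_{North} = 23/3 and x_{North} = 9.2.
Then x_{West} = 113/12 − (1/3)·9.2 = 6.35.

9.2, 6.35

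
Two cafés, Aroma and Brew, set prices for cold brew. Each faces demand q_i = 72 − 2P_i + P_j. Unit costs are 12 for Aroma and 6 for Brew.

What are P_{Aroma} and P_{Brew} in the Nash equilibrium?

Aroma's profit: π = (P_{Aroma} − 12)(72 − 2P_{Aroma} + P_{Brew}).
∂π/∂P_{Aroma} = 96 − 4P_{Aroma} + P_{Brew} = 0 ⇒ P_{Aroma} = 24 + 0.25P_{Brew}.
Similarly P_{Brew} = 21 + 0.25P_{Aroma}.
Substituting the second reaction function into the first: P_{Aroma} = 24 + 0.25(21 + 0.25P_{Aroma}), which gives 0.9375P_{Aroma} = 29.25 ⇒ P_{Aroma} = 31.2.
Then P_{Brew} = 21 + 0.25·31.2 = 28.8.

31.2, 28.8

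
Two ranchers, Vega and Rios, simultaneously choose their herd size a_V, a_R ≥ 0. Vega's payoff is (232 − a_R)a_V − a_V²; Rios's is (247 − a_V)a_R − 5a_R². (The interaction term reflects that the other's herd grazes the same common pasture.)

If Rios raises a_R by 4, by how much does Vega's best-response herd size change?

Expanding Vega's payoff: 232a_V − a_Ra_V − a_V².
∂π/∂a_V = 232 − a_R − 2a_V = 0, so a_V = 116 − 0.5a_R.
The reaction-function slope is −0.5, so a 4-unit rise in a_R moves a_V by −0.5 × 4 = −2. Vega's best response falls — the actions are strategic substitutes.

-2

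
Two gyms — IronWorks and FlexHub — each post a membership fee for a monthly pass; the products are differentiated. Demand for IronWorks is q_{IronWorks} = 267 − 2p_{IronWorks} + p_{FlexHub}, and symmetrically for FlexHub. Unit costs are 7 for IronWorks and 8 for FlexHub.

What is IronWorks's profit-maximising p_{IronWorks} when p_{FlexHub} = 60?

IronWorks's profit: π = (p_{IronWorks} − 7)(267 − 2p_{IronWorks} + p_{FlexHub}).
∂π/∂p_{IronWorks} = 281 − 4p_{IronWorks} + p_{FlexHub} = 0 ⇒ p_{IronWorks} = 70.25 + 0.25p_{FlexHub}.
At p_{FlexHub} = 60: p_{IronWorks} = 70.25 + 0.25·60 = 85.25.

85.25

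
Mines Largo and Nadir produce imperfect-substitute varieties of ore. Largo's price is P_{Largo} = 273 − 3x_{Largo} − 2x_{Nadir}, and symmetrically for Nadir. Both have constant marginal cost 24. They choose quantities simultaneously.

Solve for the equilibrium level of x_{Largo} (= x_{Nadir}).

Mine Largo's profit: π = x_{Largo}(273 − 3x_{Largo} − 2x_{Nadir}) − 24x_{Largo}.
∂π/∂x_{Largo} = 249 − 6x_{Largo} − 2x_{Nadir} = 0 ⇒ x_{Largo} = 41.5 − (1/3)x_{Nadir}.
Setting x_{Largo} = x_{Nadir} in the reaction function: x_{Largo} = 41.5 − (1/3)x_{Largo}, so x_{Largo} = 41.5 / (4/3) = 31.125.

31.125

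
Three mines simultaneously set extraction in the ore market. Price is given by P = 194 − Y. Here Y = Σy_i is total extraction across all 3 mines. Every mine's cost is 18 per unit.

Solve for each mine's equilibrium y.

A representative mine's profit is π_i = y_i(194 − Y) − 18y_i, with Y = y_i + Σ_{j≠i} y_j.
First-order condition: 176 − 2y_i − Σ_{j≠i} y_j = 0.
With identical mines, set every y_j = y: then 176 − 2y − 2y = 0, i.e. y = 176/4 = 44.

44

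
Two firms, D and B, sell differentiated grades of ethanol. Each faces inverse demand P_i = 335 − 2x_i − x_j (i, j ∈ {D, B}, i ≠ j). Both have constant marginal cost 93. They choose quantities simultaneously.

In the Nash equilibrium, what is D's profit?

4685.12

Firm D's profit: π = x_D(335 − 2x_D − x_B) − 93x_D.
∂π/∂x_D = 242 − 4x_D − x_B = 0 ⇒ x_D = 60.5 − 0.25x_B.
Setting x_D = x_B in the reaction function: x_D = 60.5 − 0.25x_D, so x_D = 60.5 / 1.25 = 48.4.
P_D = 335 − 2·48.4 − 48.4 = 189.8.
Profit = (189.8 − 93)·48.4 = 4685.12.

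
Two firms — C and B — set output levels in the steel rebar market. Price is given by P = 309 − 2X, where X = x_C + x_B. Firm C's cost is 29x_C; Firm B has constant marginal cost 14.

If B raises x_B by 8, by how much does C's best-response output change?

-4

Firm C's profit: π = x_C(309 − 2(x_C + x_B)) − 29x_C.
∂π/∂x_C = 280 − 4x_C − 2x_B = 0, so x_C = 70 − 0.5x_B.
The reaction-function slope is −0.5, so an 8-unit rise in x_B moves x_C by −0.5 × 8 = −4. C's best response falls — the actions are strategic substitutes.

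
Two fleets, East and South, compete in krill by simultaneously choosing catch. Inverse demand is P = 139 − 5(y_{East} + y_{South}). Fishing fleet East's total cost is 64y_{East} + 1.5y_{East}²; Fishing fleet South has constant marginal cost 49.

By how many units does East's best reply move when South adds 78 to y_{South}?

-30

Fishing fleet East's profit: π = y_{East}(139 − 5(y_{East} + y_{South})) − 64y_{East} − 1.5y_{East}².
∂π/∂y_{East} = 75 − 13y_{East} − 5y_{South} = 0, so y_{East} = 75/13 − (5/13)y_{South}.
The reaction-function slope is −5/13, so a 78-unit rise in y_{South} moves y_{East} by −5/13 × 78 = −30. East's best response falls — the actions are strategic substitutes.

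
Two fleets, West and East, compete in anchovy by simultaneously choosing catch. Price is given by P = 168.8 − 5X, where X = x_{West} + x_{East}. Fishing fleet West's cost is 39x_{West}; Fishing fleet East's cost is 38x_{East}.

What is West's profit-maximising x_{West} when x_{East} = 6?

Fishing fleet West's profit: π = x_{West}(168.8 − 5(x_{West} + x_{East})) − 39x_{West}.
∂π/∂x_{West} = 129.8 − 10x_{West} − 5x_{East} = 0, so x_{West} = 12.98 − 0.5x_{East}.
At x_{East} = 6: x_{West} = 12.98 − 0.5·6 = 9.98.

9.98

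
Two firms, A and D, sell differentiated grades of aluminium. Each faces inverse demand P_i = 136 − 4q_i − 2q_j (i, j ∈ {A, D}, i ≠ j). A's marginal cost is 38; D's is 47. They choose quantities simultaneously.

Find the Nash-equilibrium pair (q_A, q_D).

10.1, 8.6

Firm A's profit: π = q_A(136 − 4q_A − 2q_D) − 38q_A.
∂π/∂q_A = 98 − 8q_A − 2q_D = 0 ⇒ q_A = 12.25 − 0.25q_D.
Similarly q_D = 11.125 − 0.25q_A.
Plugging q_D into A's best response: q_A = 12.25 − 0.25(11.125 − 0.25q_A) ⇒ 0.9375q_A = 303/32, so q_A = 10.1.
Then q_D = 11.125 − 0.25·10.1 = 8.6.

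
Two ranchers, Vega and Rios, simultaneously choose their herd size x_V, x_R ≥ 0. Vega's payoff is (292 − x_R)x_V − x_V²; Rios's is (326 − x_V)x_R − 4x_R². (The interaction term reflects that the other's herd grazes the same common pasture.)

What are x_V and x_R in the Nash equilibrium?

134, 24

Expanding Vega's payoff: 292x_V − x_Rx_V − x_V².
∂π/∂x_V = 292 − x_R − 2x_V = 0, so x_V = 146 − 0.5x_R.
Likewise for Rios: x_R = 40.75 − 0.125x_V.
Substituting the second reaction function into the first: x_V = 146 − 0.5(40.75 − 0.125x_V), which gives 0.9375x_V = 125.625 ⇒ x_V = 134.
Then x_R = 40.75 − 0.125·134 = 24.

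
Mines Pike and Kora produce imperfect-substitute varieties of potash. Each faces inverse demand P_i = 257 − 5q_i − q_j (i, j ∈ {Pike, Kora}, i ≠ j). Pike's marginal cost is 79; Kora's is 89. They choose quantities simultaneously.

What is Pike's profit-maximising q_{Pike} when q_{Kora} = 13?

Mine Pike's profit: π = q_{Pike}(257 − 5q_{Pike} − q_{Kora}) − 79q_{Pike}.
∂π/∂q_{Pike} = 178 − 10q_{Pike} − q_{Kora} = 0 ⇒ q_{Pike} = 17.8 − 0.1q_{Kora}.
At q_{Kora} = 13: q_{Pike} = 17.8 − 0.1·13 = 16.5.

16.5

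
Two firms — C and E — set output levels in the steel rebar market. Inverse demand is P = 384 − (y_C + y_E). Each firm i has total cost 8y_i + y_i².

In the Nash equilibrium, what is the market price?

233.6

Firm C's profit: π = y_C(384 − (y_C + y_E)) − 8y_C − y_C².
∂π/∂y_C = 376 − 4y_C − y_E = 0, so y_C = 94 − 0.25y_E.
By symmetry y_E = y_C; substituting into the reaction function, 1.25y_C = 94 and y_C = 75.2.
Equilibrium price: P = 384 − 150.4 = 233.6.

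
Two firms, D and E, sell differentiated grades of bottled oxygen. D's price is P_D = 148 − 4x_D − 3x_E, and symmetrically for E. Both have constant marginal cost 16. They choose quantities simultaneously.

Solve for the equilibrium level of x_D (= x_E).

12

Firm D's profit: π = x_D(148 − 4x_D − 3x_E) − 16x_D.
∂π/∂x_D = 132 − 8x_D − 3x_E = 0 ⇒ x_D = 16.5 − 0.375x_E.
By symmetry x_E = x_D; substituting into the reaction function, 1.375x_D = 16.5 and x_D = 12.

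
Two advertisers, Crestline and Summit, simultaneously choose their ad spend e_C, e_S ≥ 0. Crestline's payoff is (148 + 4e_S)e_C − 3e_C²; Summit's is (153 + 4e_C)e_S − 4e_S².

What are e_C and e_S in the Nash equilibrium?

Expanding Crestline's payoff: 148e_C + 4e_Se_C − 3e_C².
∂π/∂e_C = 148 + 4e_S − 6e_C = 0, so e_C = 74/3 + (2/3)e_S.
Likewise for Summit: e_S = 19.125 + 0.5e_C.
Plugging e_S into Crestline's best response: e_C = 74/3 + (2/3)(19.125 + 0.5e_C) ⇒ (2/3)e_C = 449/12, so e_C = 56.125.
Then e_S = 19.125 + 0.5·56.125 = 47.1875.

56.125, 47.1875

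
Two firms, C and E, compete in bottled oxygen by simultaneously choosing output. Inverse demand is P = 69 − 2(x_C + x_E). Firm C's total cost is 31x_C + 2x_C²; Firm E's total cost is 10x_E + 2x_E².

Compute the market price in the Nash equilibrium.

49.6

Firm C's profit: π = x_C(69 − 2(x_C + x_E)) − 31x_C − 2x_C².
∂π/∂x_C = 38 − 8x_C − 2x_E = 0, so x_C = 4.75 − 0.25x_E.
By the same steps for E: x_E = 7.375 − 0.25x_C.
Plugging x_E into C's best response: x_C = 4.75 − 0.25(7.375 − 0.25x_C) ⇒ 0.9375x_C = 93/32, so x_C = 3.1.
Then x_E = 7.375 − 0.25·3.1 = 6.6.
Equilibrium price: P = 69 − 2·9.7 = 49.6.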